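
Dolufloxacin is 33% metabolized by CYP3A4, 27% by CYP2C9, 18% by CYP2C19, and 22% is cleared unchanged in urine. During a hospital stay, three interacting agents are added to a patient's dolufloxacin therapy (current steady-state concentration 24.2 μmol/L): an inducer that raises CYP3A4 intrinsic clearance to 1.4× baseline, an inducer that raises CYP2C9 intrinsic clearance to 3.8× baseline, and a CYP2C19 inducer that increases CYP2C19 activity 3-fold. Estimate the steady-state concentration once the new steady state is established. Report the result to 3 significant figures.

CYP3A4: 0.33 × 1.4 = 0.462
CYP2C9: 0.27 × 3.8 = 1.026
CYP2C19: 0.18 × 3 = 0.54
Other: 0.22 (unchanged)
CL_new/CL_old = 0.462 + 1.026 + 0.54 + 0.22 = 2.248.
Steady-state concentration ∝ 1/CL: new value = 24.2 / 2.248 = 10.8 μmol/L.

10.8 μmol/L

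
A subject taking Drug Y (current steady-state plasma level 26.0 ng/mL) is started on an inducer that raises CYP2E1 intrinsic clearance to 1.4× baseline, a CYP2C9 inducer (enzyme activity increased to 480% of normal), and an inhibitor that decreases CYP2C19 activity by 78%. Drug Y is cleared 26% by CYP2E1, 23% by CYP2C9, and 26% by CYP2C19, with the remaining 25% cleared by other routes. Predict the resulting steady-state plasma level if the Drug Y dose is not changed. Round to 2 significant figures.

15 ng/mL

The CYP2E1 pathway (26% of clearance) rises to 1.4× activity: 0.26 × 1.4 = 0.364.
The CYP2C9 pathway (23% of clearance) is boosted to 4.8× activity: 0.23 × 4.8 = 1.104.
The CYP2C19 pathway (26% of clearance) drops to 0.22× activity: 0.26 × 0.22 = 0.0572.
The remaining 25% of clearance is unaffected.
Relative clearance = 0.364 + 1.104 + 0.0572 + 0.25 = 1.7752.
Steady-state plasma level ∝ 1/CL: new value = 26.0 / 1.7752 = 15 ng/mL.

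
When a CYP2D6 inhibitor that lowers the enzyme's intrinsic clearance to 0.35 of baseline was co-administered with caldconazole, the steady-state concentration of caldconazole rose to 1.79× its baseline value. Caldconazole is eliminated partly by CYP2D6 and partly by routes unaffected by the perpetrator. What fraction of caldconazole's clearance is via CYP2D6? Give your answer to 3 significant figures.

CL'/CL = 1 / 1.79 = 0.5587
0.35·fm + (1 − fm) = 0.5587
fm = (0.5587 − 1) / (0.35 − 1) = 0.679

0.679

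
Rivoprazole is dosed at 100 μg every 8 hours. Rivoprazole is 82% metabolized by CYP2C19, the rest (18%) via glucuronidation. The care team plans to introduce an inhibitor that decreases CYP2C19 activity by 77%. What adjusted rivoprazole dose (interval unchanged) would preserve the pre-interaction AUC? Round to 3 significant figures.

36.9 μg

CYP2C19: 0.82 × 0.23 = 0.1886
Other: 0.18 (unchanged)
CL_new/CL_old = 0.1886 + 0.18 = 0.3686.
To maintain the same steady-state level, dose must scale with clearance: new dose = 100 × 0.3686 = 36.9 μg.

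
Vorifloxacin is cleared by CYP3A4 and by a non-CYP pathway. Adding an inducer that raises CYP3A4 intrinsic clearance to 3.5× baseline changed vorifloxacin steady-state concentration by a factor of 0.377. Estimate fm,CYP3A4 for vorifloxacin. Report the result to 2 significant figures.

0.66

Let fm be the CYP3A4 fraction. New clearance relative to baseline = fm × 3.5 + (1 − fm).
Steady-state concentration ratio = 1 / (new CL fraction), so new CL fraction = 1 / 0.377 = 2.653.
fm × 3.5 + 1 − fm = 2.653  ⇒  fm × (3.5 − 1) = 1.653  ⇒  fm = 0.66.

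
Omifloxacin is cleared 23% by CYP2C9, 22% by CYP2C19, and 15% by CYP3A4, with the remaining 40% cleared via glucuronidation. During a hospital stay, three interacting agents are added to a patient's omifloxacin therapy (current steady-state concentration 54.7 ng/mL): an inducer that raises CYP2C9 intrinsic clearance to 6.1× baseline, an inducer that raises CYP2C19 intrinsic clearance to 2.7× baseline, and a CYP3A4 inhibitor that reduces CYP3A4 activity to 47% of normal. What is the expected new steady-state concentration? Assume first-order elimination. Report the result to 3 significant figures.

22.2 ng/mL

CYP2C9: 0.23 × 6.1 = 1.403
CYP2C19: 0.22 × 2.7 = 0.594
CYP3A4: 0.15 × 0.47 = 0.0705
Other: 0.4 (unchanged)
Relative clearance = 1.403 + 0.594 + 0.0705 + 0.4 = 2.4675.
New steady-state concentration = 54.7 / 2.4675 = 22.2 ng/mL (concentration scales inversely with clearance).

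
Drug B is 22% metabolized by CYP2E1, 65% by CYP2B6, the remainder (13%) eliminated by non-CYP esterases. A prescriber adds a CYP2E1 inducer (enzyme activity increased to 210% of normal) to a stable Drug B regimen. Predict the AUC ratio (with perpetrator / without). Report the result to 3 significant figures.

The CYP2E1 pathway (22% of clearance) increases to 2.1× activity: 0.22 × 2.1 = 0.462.
CYP2B6 (65%) and the residual 13% are unaffected.
Relative clearance = 0.462 + 0.65 + 0.13 = 1.242.
Since AUC ∝ 1/CL, the ratio is 1 / 1.242 = 0.805.

0.805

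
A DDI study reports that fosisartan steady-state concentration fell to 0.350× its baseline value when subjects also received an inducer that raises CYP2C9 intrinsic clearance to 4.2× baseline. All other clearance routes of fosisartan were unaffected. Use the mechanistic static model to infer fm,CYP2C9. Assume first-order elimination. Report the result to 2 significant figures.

Let fm be the CYP2C9 fraction. New clearance relative to baseline = fm × 4.2 + (1 − fm).
Steady-state concentration ratio = 1 / (new CL fraction), so new CL fraction = 1 / 0.350 = 2.857.
fm × 4.2 + 1 − fm = 2.857  ⇒  fm × (4.2 − 1) = 1.857  ⇒  fm = 0.58.

0.58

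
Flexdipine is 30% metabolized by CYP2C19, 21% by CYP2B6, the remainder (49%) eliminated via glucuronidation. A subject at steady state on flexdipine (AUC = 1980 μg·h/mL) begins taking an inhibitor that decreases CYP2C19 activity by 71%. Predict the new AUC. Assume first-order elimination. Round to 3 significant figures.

2.52 × 10³ μg·h/mL

The CYP2C19 pathway (30% of clearance) drops to 0.29× activity: 0.3 × 0.29 = 0.087.
CYP2B6 (21%) and the residual 49% are unaffected.
CL_new/CL_old = 0.087 + 0.21 + 0.49 = 0.787.
AUC ∝ 1/CL, so new value = 1980 / 0.787 = 2.52 × 10³ μg·h/mL.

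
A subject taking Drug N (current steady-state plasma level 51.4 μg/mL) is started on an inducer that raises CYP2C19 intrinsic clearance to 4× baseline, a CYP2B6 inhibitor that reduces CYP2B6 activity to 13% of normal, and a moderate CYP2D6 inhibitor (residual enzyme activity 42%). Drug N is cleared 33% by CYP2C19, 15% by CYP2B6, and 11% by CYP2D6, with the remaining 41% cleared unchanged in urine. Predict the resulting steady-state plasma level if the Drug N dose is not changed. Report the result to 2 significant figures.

CYP2C19: 0.33 × 4 = 1.32
CYP2B6: 0.15 × 0.13 = 0.0195
CYP2D6: 0.11 × 0.42 = 0.0462
Other: 0.41 (unchanged)
CL_new/CL_old = 1.32 + 0.0195 + 0.0462 + 0.41 = 1.7957.
Steady-state plasma level ∝ 1/CL: new value = 51.4 / 1.7957 = 29 μg/mL.

29 μg/mL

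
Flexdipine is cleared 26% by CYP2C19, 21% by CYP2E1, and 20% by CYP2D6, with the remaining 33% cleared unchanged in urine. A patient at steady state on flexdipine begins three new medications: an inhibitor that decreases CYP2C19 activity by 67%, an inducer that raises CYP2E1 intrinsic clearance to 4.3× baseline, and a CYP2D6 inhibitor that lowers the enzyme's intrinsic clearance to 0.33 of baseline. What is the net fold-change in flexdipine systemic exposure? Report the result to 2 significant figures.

The CYP2C19 pathway (26% of clearance) is reduced to 0.33× activity: 0.26 × 0.33 = 0.0858.
The CYP2E1 pathway (21% of clearance) increases to 4.3× activity: 0.21 × 4.3 = 0.903.
The CYP2D6 pathway (20% of clearance) is reduced to 0.33× activity: 0.2 × 0.33 = 0.066.
Non-CYP routes (33%) are unchanged.
New clearance relative to baseline: 0.0858 + 0.903 + 0.066 + 0.33 = 1.3848.
Because systemic exposure varies inversely with clearance, the combined effect is 1 / 1.3848 = 0.72.

0.72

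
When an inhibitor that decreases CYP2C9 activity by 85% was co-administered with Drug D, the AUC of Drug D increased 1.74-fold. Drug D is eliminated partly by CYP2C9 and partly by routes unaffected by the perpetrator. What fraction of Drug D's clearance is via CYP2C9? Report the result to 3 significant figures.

Call the CYP2C9 fraction fm. After the interaction, CL_new/CL_old = fm × 0.15 + (1 − fm).
AUC ratio = 1 / (new CL fraction), so new CL fraction = 1 / 1.74 = 0.5747.
fm × 0.15 + 1 − fm = 0.5747  ⇒  fm × (0.15 − 1) = −0.4253  ⇒  fm = 0.500.

0.500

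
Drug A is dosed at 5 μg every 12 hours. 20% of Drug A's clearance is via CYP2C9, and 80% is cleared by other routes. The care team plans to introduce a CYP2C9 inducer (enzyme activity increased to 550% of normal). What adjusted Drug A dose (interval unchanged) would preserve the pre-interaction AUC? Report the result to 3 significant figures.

9.50 μg

The CYP2C9 pathway (20% of clearance) is boosted to 5.5× activity: 0.2 × 5.5 = 1.1.
The remaining 80% of clearance is unaffected.
CL_new/CL_old = 1.1 + 0.8 = 1.9.
Css,avg = (dose rate)/CL, so holding Css fixed requires dose ∝ CL: 5 × 1.9 = 9.50 μg.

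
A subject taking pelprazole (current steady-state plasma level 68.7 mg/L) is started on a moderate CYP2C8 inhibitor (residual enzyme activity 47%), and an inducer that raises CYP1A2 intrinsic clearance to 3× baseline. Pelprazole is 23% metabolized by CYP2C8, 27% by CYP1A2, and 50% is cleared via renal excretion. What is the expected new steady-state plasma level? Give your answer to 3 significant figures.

The CYP2C8 pathway (23% of clearance) is reduced to 0.47× activity: 0.23 × 0.47 = 0.1081.
The CYP1A2 pathway (27% of clearance) increases to 3× activity: 0.27 × 3 = 0.81.
The remaining 50% of clearance is unaffected.
New clearance relative to baseline: 0.1081 + 0.81 + 0.5 = 1.4181.
Steady-state plasma level ∝ 1/CL: new value = 68.7 / 1.4181 = 48.4 mg/L.

48.4 mg/L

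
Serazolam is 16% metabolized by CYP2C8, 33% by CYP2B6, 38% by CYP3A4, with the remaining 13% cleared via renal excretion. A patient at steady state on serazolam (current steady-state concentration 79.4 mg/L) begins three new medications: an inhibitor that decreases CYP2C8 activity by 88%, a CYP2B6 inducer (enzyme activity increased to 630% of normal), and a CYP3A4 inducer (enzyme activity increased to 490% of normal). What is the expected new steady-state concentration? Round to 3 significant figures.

19.4 mg/L

The CYP2C8 pathway (16% of clearance) is reduced to 0.12× activity: 0.16 × 0.12 = 0.0192.
The CYP2B6 pathway (33% of clearance) is boosted to 6.3× activity: 0.33 × 6.3 = 2.079.
The CYP3A4 pathway (38% of clearance) increases to 4.9× activity: 0.38 × 4.9 = 1.862.
Non-CYP routes (13%) are unchanged.
New clearance relative to baseline: 0.0192 + 2.079 + 1.862 + 0.13 = 4.0902.
New steady-state concentration = 79.4 / 4.0902 = 19.4 mg/L (concentration scales inversely with clearance).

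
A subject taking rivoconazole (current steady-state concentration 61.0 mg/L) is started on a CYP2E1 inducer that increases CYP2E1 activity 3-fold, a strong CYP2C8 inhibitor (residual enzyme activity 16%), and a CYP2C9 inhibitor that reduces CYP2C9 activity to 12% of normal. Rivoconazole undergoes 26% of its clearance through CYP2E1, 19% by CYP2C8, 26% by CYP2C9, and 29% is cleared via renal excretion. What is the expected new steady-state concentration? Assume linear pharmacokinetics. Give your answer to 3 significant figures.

The CYP2E1 pathway (26% of clearance) is boosted to 3× activity: 0.26 × 3 = 0.78.
The CYP2C8 pathway (19% of clearance) is reduced to 0.16× activity: 0.19 × 0.16 = 0.0304.
The CYP2C9 pathway (26% of clearance) is reduced to 0.12× activity: 0.26 × 0.12 = 0.0312.
Non-CYP routes (29%) are unchanged.
CL_new/CL_old = 0.78 + 0.0304 + 0.0312 + 0.29 = 1.1316.
Dividing the baseline by the relative clearance: 61.0 / 1.1316 = 53.9 mg/L.

53.9 mg/L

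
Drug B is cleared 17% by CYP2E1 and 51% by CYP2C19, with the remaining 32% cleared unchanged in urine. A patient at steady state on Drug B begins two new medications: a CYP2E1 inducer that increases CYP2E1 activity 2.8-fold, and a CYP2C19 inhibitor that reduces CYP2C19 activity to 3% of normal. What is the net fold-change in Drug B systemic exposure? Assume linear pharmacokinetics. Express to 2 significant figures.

1.2

The CYP2E1 pathway (17% of clearance) is boosted to 2.8× activity: 0.17 × 2.8 = 0.476.
The CYP2C19 pathway (51% of clearance) drops to 0.03× activity: 0.51 × 0.03 = 0.0153.
Non-CYP routes (32%) are unchanged.
CL_new/CL_old = 0.476 + 0.0153 + 0.32 = 0.8113.
Systemic exposure ∝ 1/CL: fold-change = 1 / 0.8113 = 1.2.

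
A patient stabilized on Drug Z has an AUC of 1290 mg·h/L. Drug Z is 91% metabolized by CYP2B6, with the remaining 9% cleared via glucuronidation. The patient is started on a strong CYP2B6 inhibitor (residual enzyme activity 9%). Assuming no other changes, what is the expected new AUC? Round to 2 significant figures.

The CYP2B6 pathway (91% of clearance) drops to 0.09× activity: 0.91 × 0.09 = 0.0819.
Non-CYP routes (9%) are unchanged.
Relative clearance = 0.0819 + 0.09 = 0.1719.
New AUC = baseline ÷ relative clearance = 1290 / 0.1719 = 7.5 × 10³ mg·h/L.

7.5 × 10³ mg·h/L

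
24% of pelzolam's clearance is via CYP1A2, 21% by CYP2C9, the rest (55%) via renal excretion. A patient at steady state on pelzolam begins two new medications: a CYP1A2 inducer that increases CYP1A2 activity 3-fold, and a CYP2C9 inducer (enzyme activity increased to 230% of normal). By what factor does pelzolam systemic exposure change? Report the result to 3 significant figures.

CYP1A2: 0.24 × 3 = 0.72
CYP2C9: 0.21 × 2.3 = 0.483
Other: 0.55 (unchanged)
New clearance relative to baseline: 0.72 + 0.483 + 0.55 = 1.753.
Because systemic exposure varies inversely with clearance, the combined effect is 1 / 1.753 = 0.570.

0.570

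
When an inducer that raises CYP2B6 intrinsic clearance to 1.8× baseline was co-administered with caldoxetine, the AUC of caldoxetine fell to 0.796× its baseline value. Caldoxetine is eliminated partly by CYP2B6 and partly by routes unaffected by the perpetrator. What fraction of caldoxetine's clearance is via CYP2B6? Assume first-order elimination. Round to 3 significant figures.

0.320

CL'/CL = 1 / 0.796 = 1.256
1.8·fm + (1 − fm) = 1.256
fm = (1.256 − 1) / (1.8 − 1) = 0.320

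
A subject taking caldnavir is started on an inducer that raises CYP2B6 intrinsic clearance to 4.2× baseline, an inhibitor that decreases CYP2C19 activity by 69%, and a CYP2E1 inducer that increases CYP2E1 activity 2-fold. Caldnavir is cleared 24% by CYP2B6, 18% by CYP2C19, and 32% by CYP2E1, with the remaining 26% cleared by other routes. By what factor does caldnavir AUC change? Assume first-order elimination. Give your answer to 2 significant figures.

CYP2B6: 0.24 × 4.2 = 1.008
CYP2C19: 0.18 × 0.31 = 0.0558
CYP2E1: 0.32 × 2 = 0.64
Other: 0.26 (unchanged)
CL_new/CL_old = 1.008 + 0.0558 + 0.64 + 0.26 = 1.9638.
Net AUC ratio = 1 / 1.9638 = 0.51.

0.51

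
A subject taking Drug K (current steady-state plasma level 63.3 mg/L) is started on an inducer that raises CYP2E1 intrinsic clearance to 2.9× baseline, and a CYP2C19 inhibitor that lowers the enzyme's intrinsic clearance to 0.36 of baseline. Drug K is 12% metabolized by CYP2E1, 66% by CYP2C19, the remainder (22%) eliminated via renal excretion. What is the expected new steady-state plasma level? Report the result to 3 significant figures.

78.6 mg/L

The CYP2E1 pathway (12% of clearance) rises to 2.9× activity: 0.12 × 2.9 = 0.348.
The CYP2C19 pathway (66% of clearance) is reduced to 0.36× activity: 0.66 × 0.36 = 0.2376.
The remaining 22% of clearance is unaffected.
Relative clearance = 0.348 + 0.2376 + 0.22 = 0.8056.
Steady-state plasma level ∝ 1/CL: new value = 63.3 / 0.8056 = 78.6 mg/L.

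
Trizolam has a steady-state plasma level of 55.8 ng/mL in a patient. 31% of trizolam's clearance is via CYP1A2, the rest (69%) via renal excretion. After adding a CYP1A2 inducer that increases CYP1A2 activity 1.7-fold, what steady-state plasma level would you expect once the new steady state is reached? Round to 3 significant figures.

CYP1A2: 0.31 × 1.7 = 0.527
Other: 0.69 (unchanged)
Relative clearance = 0.527 + 0.69 = 1.217.
New steady-state plasma level = baseline ÷ relative clearance = 55.8 / 1.217 = 45.9 ng/mL.

45.9 ng/mL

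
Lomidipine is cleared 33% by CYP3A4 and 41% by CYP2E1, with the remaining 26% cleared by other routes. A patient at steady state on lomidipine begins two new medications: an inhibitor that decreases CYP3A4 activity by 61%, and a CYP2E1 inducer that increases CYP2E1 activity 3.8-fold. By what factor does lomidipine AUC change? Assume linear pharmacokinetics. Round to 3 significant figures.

0.514

The CYP3A4 pathway (33% of clearance) falls to 0.39× activity: 0.33 × 0.39 = 0.1287.
The CYP2E1 pathway (41% of clearance) increases to 3.8× activity: 0.41 × 3.8 = 1.558.
The remaining 26% of clearance is unaffected.
CL_new/CL_old = 0.1287 + 1.558 + 0.26 = 1.9467.
Because AUC varies inversely with clearance, the combined effect is 1 / 1.9467 = 0.514.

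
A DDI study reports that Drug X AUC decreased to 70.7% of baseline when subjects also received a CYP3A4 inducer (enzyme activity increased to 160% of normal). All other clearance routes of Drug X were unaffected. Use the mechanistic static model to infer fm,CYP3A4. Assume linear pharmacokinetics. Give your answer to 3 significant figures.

CL'/CL = 1 / 0.707 = 1.414
1.6·fm + (1 − fm) = 1.414
fm = (1.414 − 1) / (1.6 − 1) = 0.691

0.691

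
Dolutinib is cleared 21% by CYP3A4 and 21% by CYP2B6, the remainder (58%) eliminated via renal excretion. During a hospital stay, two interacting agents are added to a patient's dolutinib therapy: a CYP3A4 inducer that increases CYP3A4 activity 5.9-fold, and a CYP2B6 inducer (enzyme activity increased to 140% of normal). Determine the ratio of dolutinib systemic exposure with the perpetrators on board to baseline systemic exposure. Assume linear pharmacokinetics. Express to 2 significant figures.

The CYP3A4 pathway (21% of clearance) is boosted to 5.9× activity: 0.21 × 5.9 = 1.239.
The CYP2B6 pathway (21% of clearance) rises to 1.4× activity: 0.21 × 1.4 = 0.294.
The remaining 58% of clearance is unaffected.
Relative clearance = 1.239 + 0.294 + 0.58 = 2.113.
Systemic exposure ∝ 1/CL: fold-change = 1 / 2.113 = 0.47.

0.47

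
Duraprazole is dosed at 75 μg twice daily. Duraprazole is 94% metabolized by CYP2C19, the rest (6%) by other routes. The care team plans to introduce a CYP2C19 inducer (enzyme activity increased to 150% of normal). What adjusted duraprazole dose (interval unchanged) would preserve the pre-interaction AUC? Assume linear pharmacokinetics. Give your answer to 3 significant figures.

110 μg

The CYP2C19 pathway (94% of clearance) rises to 1.5× activity: 0.94 × 1.5 = 1.41.
Non-CYP routes (6%) are unchanged.
CL_new/CL_old = 1.41 + 0.06 = 1.47.
Exposure is unchanged when dose changes in proportion to clearance. New dose = 75 μg × 1.47 = 110 μg.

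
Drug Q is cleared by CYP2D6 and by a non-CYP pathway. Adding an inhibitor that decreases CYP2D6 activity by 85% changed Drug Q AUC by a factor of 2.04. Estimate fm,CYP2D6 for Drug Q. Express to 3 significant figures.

0.600

Let fm be the CYP2D6 fraction. New clearance relative to baseline = fm × 0.15 + (1 − fm).
AUC ratio = 1 / (new CL fraction), so new CL fraction = 1 / 2.04 = 0.4902.
fm × 0.15 + 1 − fm = 0.4902  ⇒  fm × (0.15 − 1) = −0.5098  ⇒  fm = 0.600.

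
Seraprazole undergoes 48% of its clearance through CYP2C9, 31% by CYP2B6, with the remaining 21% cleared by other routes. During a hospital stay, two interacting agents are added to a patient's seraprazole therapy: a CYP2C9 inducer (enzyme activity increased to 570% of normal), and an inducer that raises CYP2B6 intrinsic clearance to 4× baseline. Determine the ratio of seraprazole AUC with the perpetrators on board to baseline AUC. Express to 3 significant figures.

CYP2C9: 0.48 × 5.7 = 2.736
CYP2B6: 0.31 × 4 = 1.24
Other: 0.21 (unchanged)
New clearance relative to baseline: 2.736 + 1.24 + 0.21 = 4.186.
AUC ∝ 1/CL: fold-change = 1 / 4.186 = 0.239.

0.239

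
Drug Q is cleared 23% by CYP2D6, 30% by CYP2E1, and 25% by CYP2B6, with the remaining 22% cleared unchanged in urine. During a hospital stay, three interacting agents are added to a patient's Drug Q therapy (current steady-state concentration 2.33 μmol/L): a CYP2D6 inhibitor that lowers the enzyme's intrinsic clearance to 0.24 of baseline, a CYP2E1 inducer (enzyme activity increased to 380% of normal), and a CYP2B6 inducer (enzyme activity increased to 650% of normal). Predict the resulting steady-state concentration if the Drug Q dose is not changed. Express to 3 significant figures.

The CYP2D6 pathway (23% of clearance) is reduced to 0.24× activity: 0.23 × 0.24 = 0.0552.
The CYP2E1 pathway (30% of clearance) increases to 3.8× activity: 0.3 × 3.8 = 1.14.
The CYP2B6 pathway (25% of clearance) rises to 6.5× activity: 0.25 × 6.5 = 1.625.
The remaining 22% of clearance is unaffected.
CL_new/CL_old = 0.0552 + 1.14 + 1.625 + 0.22 = 3.0402.
New steady-state concentration = 2.33 / 3.0402 = 0.766 μmol/L (concentration scales inversely with clearance).

0.766 μmol/L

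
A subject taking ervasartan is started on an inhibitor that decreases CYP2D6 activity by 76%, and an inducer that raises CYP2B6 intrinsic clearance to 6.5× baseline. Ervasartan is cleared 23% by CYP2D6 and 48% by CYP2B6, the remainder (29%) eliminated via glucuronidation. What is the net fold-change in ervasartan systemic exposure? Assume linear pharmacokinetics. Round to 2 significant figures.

The CYP2D6 pathway (23% of clearance) falls to 0.24× activity: 0.23 × 0.24 = 0.0552.
The CYP2B6 pathway (48% of clearance) is boosted to 6.5× activity: 0.48 × 6.5 = 3.12.
The remaining 29% of clearance is unaffected.
CL_new/CL_old = 0.0552 + 3.12 + 0.29 = 3.4652.
Net systemic exposure ratio = 1 / 3.4652 = 0.29.

0.29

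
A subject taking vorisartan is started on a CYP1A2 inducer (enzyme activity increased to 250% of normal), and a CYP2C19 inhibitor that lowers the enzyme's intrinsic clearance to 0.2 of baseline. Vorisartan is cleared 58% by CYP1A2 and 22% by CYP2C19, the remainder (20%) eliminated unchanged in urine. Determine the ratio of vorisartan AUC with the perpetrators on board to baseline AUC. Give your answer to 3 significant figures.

The CYP1A2 pathway (58% of clearance) is boosted to 2.5× activity: 0.58 × 2.5 = 1.45.
The CYP2C19 pathway (22% of clearance) drops to 0.2× activity: 0.22 × 0.2 = 0.044.
The remaining 20% of clearance is unaffected.
CL_new/CL_old = 1.45 + 0.044 + 0.2 = 1.694.
AUC ∝ 1/CL: fold-change = 1 / 1.694 = 0.590.

0.590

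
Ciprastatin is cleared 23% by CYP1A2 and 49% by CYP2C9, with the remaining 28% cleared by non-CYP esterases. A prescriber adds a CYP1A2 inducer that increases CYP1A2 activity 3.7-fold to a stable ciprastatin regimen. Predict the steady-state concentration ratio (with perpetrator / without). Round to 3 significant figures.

CYP1A2: 0.23 × 3.7 = 0.851
CYP2C9: 0.49 (unchanged)
Other: 0.28 (unchanged)
New clearance relative to baseline: 0.851 + 0.49 + 0.28 = 1.621.
Steady-state concentration ratio = CL_old/CL_new = 1 / 1.621 = 0.617.

0.617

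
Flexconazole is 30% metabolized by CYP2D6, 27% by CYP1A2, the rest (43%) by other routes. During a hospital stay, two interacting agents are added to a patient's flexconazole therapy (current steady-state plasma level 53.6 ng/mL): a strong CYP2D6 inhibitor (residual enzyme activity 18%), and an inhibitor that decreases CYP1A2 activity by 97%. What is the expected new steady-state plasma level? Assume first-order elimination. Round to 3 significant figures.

The CYP2D6 pathway (30% of clearance) falls to 0.18× activity: 0.3 × 0.18 = 0.054.
The CYP1A2 pathway (27% of clearance) falls to 0.03× activity: 0.27 × 0.03 = 0.0081.
The remaining 43% of clearance is unaffected.
Relative clearance = 0.054 + 0.0081 + 0.43 = 0.4921.
Dividing the baseline by the relative clearance: 53.6 / 0.4921 = 109 ng/mL.

109 ng/mL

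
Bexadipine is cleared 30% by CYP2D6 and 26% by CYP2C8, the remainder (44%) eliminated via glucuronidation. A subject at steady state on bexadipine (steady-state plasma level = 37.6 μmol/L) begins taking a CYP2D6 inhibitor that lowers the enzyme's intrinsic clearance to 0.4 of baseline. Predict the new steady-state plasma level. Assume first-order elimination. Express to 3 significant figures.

The CYP2D6 pathway (30% of clearance) drops to 0.4× activity: 0.3 × 0.4 = 0.12.
CYP2C8 (26%) and the residual 44% are unaffected.
New clearance relative to baseline: 0.12 + 0.26 + 0.44 = 0.82.
With dosing unchanged, steady-state plasma level scales as 1/CL: 37.6 / 0.82 = 45.9 μmol/L.

45.9 μmol/L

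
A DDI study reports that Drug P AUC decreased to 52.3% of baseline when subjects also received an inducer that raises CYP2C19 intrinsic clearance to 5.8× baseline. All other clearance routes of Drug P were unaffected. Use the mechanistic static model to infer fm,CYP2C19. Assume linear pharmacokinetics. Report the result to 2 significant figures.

Let fm be the CYP2C19 fraction. New clearance relative to baseline = fm × 5.8 + (1 − fm).
AUC ratio = 1 / (new CL fraction), so new CL fraction = 1 / 0.523 = 1.912.
fm × 5.8 + 1 − fm = 1.912  ⇒  fm × (5.8 − 1) = 0.912  ⇒  fm = 0.19.

0.19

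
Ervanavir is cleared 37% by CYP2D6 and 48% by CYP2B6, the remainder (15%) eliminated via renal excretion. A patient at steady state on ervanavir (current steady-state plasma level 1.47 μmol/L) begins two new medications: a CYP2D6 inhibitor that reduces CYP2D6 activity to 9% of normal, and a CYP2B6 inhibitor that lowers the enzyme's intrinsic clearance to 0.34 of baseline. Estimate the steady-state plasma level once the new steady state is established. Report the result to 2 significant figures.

4.2 μmol/L

CYP2D6: 0.37 × 0.09 = 0.0333
CYP2B6: 0.48 × 0.34 = 0.1632
Other: 0.15 (unchanged)
CL_new/CL_old = 0.0333 + 0.1632 + 0.15 = 0.3465.
Steady-state plasma level ∝ 1/CL: new value = 1.47 / 0.3465 = 4.2 μmol/L.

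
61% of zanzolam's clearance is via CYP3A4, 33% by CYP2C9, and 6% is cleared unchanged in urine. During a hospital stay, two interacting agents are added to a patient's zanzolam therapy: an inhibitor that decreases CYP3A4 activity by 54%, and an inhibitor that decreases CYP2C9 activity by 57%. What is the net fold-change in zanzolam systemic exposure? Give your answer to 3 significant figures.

The CYP3A4 pathway (61% of clearance) falls to 0.46× activity: 0.61 × 0.46 = 0.2806.
The CYP2C9 pathway (33% of clearance) drops to 0.43× activity: 0.33 × 0.43 = 0.1419.
Non-CYP routes (6%) are unchanged.
Relative clearance = 0.2806 + 0.1419 + 0.06 = 0.4825.
Net systemic exposure ratio = 1 / 0.4825 = 2.07.

2.07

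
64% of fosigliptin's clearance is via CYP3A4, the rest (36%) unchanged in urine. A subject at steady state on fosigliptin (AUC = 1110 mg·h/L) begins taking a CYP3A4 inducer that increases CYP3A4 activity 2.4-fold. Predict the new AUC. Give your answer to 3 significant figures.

CYP3A4: 0.64 × 2.4 = 1.536
Other: 0.36 (unchanged)
CL_new/CL_old = 1.536 + 0.36 = 1.896.
New AUC = baseline ÷ relative clearance = 1110 / 1.896 = 585 mg·h/L.

585 mg·h/L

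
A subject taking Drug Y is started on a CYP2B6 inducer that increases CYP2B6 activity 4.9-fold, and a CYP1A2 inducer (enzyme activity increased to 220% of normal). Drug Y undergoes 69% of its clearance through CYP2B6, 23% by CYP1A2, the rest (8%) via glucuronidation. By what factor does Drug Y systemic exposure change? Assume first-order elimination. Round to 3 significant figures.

The CYP2B6 pathway (69% of clearance) increases to 4.9× activity: 0.69 × 4.9 = 3.381.
The CYP1A2 pathway (23% of clearance) rises to 2.2× activity: 0.23 × 2.2 = 0.506.
The remaining 8% of clearance is unaffected.
New clearance relative to baseline: 3.381 + 0.506 + 0.08 = 3.967.
Because systemic exposure varies inversely with clearance, the combined effect is 1 / 3.967 = 0.252.

0.252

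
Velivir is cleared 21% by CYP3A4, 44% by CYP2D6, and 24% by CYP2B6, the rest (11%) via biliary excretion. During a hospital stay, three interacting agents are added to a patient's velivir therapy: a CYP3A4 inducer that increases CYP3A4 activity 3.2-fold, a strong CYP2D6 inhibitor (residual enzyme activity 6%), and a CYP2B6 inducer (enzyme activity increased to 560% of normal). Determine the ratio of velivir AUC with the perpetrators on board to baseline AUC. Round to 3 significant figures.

CYP3A4: 0.21 × 3.2 = 0.672
CYP2D6: 0.44 × 0.06 = 0.0264
CYP2B6: 0.24 × 5.6 = 1.344
Other: 0.11 (unchanged)
CL_new/CL_old = 0.672 + 0.0264 + 1.344 + 0.11 = 2.1524.
Because AUC varies inversely with clearance, the combined effect is 1 / 2.1524 = 0.465.

0.465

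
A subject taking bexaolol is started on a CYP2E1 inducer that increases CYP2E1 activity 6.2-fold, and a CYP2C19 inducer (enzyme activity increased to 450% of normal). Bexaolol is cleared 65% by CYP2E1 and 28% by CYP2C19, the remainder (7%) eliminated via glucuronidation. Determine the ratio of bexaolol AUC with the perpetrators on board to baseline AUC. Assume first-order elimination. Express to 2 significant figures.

The CYP2E1 pathway (65% of clearance) increases to 6.2× activity: 0.65 × 6.2 = 4.03.
The CYP2C19 pathway (28% of clearance) increases to 4.5× activity: 0.28 × 4.5 = 1.26.
Non-CYP routes (7%) are unchanged.
Relative clearance = 4.03 + 1.26 + 0.07 = 5.36.
Net AUC ratio = 1 / 5.36 = 0.19.

0.19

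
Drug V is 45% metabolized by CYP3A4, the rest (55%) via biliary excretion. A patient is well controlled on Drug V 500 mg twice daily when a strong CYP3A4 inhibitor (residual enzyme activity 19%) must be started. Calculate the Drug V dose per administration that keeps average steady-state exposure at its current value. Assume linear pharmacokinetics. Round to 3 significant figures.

318 mg

The CYP3A4 pathway (45% of clearance) drops to 0.19× activity: 0.45 × 0.19 = 0.0855.
The remaining 55% of clearance is unaffected.
Relative clearance = 0.0855 + 0.55 = 0.6355.
Css,avg = (dose rate)/CL, so holding Css fixed requires dose ∝ CL: 500 × 0.6355 = 318 mg.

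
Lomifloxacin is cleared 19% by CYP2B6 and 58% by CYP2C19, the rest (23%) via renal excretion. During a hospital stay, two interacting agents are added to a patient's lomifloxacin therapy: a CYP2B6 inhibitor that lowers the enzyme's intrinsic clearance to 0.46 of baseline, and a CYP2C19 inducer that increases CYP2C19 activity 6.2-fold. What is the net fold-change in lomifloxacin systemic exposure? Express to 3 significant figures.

0.256

CYP2B6: 0.19 × 0.46 = 0.0874
CYP2C19: 0.58 × 6.2 = 3.596
Other: 0.23 (unchanged)
CL_new/CL_old = 0.0874 + 3.596 + 0.23 = 3.9134.
Systemic exposure ∝ 1/CL: fold-change = 1 / 3.9134 = 0.256.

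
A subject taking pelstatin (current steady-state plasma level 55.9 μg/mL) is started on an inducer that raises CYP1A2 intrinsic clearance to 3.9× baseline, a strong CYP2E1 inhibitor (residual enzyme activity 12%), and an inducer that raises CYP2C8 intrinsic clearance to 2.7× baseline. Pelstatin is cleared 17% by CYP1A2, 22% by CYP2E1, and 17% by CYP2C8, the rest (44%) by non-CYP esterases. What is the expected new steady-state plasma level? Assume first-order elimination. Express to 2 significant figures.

The CYP1A2 pathway (17% of clearance) is boosted to 3.9× activity: 0.17 × 3.9 = 0.663.
The CYP2E1 pathway (22% of clearance) drops to 0.12× activity: 0.22 × 0.12 = 0.0264.
The CYP2C8 pathway (17% of clearance) rises to 2.7× activity: 0.17 × 2.7 = 0.459.
The remaining 44% of clearance is unaffected.
CL_new/CL_old = 0.663 + 0.0264 + 0.459 + 0.44 = 1.5884.
Dividing the baseline by the relative clearance: 55.9 / 1.5884 = 35 μg/mL.

35 μg/mL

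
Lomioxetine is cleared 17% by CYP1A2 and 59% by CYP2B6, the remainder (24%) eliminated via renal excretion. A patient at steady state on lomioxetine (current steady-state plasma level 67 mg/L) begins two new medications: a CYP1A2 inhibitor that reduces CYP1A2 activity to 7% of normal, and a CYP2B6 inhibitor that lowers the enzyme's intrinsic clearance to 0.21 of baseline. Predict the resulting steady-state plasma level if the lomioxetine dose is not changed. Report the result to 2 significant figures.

1.8 × 10² mg/L

The CYP1A2 pathway (17% of clearance) drops to 0.07× activity: 0.17 × 0.07 = 0.0119.
The CYP2B6 pathway (59% of clearance) drops to 0.21× activity: 0.59 × 0.21 = 0.1239.
Non-CYP routes (24%) are unchanged.
CL_new/CL_old = 0.0119 + 0.1239 + 0.24 = 0.3758.
Dividing the baseline by the relative clearance: 67 / 0.3758 = 1.8 × 10² mg/L.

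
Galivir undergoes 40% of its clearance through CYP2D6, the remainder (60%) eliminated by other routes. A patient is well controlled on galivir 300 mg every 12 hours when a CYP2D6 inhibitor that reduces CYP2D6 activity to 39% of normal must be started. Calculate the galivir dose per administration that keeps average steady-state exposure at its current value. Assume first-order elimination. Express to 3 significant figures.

The CYP2D6 pathway (40% of clearance) falls to 0.39× activity: 0.4 × 0.39 = 0.156.
The remaining 60% of clearance is unaffected.
CL_new/CL_old = 0.156 + 0.6 = 0.756.
Exposure is unchanged when dose changes in proportion to clearance. New dose = 300 mg × 0.756 = 227 mg.

227 mg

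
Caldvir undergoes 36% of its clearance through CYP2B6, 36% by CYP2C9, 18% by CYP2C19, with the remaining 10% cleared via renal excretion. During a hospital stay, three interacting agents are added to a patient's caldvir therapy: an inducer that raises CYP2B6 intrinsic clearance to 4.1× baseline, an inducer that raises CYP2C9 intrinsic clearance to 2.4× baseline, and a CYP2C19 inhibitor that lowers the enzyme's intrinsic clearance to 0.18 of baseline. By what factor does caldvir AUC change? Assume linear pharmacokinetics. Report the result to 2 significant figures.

The CYP2B6 pathway (36% of clearance) is boosted to 4.1× activity: 0.36 × 4.1 = 1.476.
The CYP2C9 pathway (36% of clearance) rises to 2.4× activity: 0.36 × 2.4 = 0.864.
The CYP2C19 pathway (18% of clearance) drops to 0.18× activity: 0.18 × 0.18 = 0.0324.
Non-CYP routes (10%) are unchanged.
CL_new/CL_old = 1.476 + 0.864 + 0.0324 + 0.1 = 2.4724.
Net AUC ratio = 1 / 2.4724 = 0.40.

0.40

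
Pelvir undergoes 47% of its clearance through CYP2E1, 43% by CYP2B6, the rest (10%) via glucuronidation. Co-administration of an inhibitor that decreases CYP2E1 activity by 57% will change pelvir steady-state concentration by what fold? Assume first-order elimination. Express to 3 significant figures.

1.37

The CYP2E1 pathway (47% of clearance) is reduced to 0.43× activity: 0.47 × 0.43 = 0.2021.
CYP2B6 (43%) and the residual 10% are unaffected.
New clearance relative to baseline: 0.2021 + 0.43 + 0.1 = 0.7321.
Steady-state concentration ratio = CL_old/CL_new = 1 / 0.7321 = 1.37.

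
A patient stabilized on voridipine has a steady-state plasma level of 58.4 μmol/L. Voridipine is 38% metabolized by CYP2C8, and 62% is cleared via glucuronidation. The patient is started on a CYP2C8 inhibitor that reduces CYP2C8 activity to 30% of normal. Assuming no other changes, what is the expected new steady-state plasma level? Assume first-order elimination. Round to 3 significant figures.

79.6 μmol/L

The CYP2C8 pathway (38% of clearance) drops to 0.3× activity: 0.38 × 0.3 = 0.114.
Non-CYP routes (62%) are unchanged.
Relative clearance = 0.114 + 0.62 = 0.734.
New steady-state plasma level = baseline ÷ relative clearance = 58.4 / 0.734 = 79.6 μmol/L.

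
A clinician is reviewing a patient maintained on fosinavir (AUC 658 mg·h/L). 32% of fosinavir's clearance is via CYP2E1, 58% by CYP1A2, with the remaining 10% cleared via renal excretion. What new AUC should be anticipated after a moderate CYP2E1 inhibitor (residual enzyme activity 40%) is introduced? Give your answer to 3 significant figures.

814 mg·h/L

The CYP2E1 pathway (32% of clearance) drops to 0.4× activity: 0.32 × 0.4 = 0.128.
CYP1A2 (58%) and the residual 10% are unaffected.
CL_new/CL_old = 0.128 + 0.58 + 0.1 = 0.808.
New AUC = baseline ÷ relative clearance = 658 / 0.808 = 814 mg·h/L.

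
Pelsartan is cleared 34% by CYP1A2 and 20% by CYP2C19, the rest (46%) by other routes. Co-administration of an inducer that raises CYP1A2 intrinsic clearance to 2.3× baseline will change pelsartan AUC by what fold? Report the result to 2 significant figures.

The CYP1A2 pathway (34% of clearance) increases to 2.3× activity: 0.34 × 2.3 = 0.782.
CYP2C19 (20%) and the residual 46% are unaffected.
CL_new/CL_old = 0.782 + 0.2 + 0.46 = 1.442.
AUC ratio = CL_old/CL_new = 1 / 1.442 = 0.69.

0.69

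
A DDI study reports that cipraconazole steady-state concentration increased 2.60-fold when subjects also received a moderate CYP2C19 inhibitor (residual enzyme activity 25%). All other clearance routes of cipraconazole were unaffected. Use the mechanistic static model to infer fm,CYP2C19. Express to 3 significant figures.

Call the CYP2C19 fraction fm. After the interaction, CL_new/CL_old = fm × 0.25 + (1 − fm).
Steady-state concentration ratio = 1 / (new CL fraction), so new CL fraction = 1 / 2.60 = 0.3846.
fm × 0.25 + 1 − fm = 0.3846  ⇒  fm × (0.25 − 1) = −0.6154  ⇒  fm = 0.821.

0.821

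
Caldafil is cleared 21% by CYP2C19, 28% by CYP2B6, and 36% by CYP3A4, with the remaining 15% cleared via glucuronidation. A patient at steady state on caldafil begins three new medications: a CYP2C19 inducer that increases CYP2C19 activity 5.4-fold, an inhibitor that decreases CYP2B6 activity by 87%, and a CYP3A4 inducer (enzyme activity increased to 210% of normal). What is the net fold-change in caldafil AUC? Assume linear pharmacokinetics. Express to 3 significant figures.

CYP2C19: 0.21 × 5.4 = 1.134
CYP2B6: 0.28 × 0.13 = 0.0364
CYP3A4: 0.36 × 2.1 = 0.756
Other: 0.15 (unchanged)
CL_new/CL_old = 1.134 + 0.0364 + 0.756 + 0.15 = 2.0764.
AUC ∝ 1/CL: fold-change = 1 / 2.0764 = 0.482.

0.482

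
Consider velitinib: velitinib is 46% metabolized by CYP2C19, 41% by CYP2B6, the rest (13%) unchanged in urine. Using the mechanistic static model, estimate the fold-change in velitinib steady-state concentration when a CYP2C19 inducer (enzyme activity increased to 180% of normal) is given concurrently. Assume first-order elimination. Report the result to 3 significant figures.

0.731

CYP2C19: 0.46 × 1.8 = 0.828
CYP2B6: 0.41 (unchanged)
Other: 0.13 (unchanged)
Relative clearance = 0.828 + 0.41 + 0.13 = 1.368.
Steady-state concentration ratio = CL_old/CL_new = 1 / 1.368 = 0.731.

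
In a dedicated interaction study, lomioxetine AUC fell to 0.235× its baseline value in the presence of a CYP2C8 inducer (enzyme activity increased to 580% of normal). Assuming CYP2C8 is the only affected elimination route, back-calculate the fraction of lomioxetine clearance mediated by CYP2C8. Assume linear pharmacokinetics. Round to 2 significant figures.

Write x for the fraction cleared via CYP2C8. The observed AUC change means clearance rose to 1/0.235 = 4.255 of baseline.
Only the CYP2C8 route changed, so 4.255 = x·5.8 + (1 − x), giving x = 0.68.

0.68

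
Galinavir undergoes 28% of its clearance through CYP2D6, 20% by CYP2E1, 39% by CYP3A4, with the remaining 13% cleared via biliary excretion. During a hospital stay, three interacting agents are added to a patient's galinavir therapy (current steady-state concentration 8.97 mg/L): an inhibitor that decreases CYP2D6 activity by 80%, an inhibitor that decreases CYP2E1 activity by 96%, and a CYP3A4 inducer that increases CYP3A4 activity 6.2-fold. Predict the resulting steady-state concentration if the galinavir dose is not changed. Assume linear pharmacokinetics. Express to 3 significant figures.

3.43 mg/L

The CYP2D6 pathway (28% of clearance) is reduced to 0.2× activity: 0.28 × 0.2 = 0.056.
The CYP2E1 pathway (20% of clearance) drops to 0.04× activity: 0.2 × 0.04 = 0.008.
The CYP3A4 pathway (39% of clearance) rises to 6.2× activity: 0.39 × 6.2 = 2.418.
Non-CYP routes (13%) are unchanged.
New clearance relative to baseline: 0.056 + 0.008 + 2.418 + 0.13 = 2.612.
Dividing the baseline by the relative clearance: 8.97 / 2.612 = 3.43 mg/L.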